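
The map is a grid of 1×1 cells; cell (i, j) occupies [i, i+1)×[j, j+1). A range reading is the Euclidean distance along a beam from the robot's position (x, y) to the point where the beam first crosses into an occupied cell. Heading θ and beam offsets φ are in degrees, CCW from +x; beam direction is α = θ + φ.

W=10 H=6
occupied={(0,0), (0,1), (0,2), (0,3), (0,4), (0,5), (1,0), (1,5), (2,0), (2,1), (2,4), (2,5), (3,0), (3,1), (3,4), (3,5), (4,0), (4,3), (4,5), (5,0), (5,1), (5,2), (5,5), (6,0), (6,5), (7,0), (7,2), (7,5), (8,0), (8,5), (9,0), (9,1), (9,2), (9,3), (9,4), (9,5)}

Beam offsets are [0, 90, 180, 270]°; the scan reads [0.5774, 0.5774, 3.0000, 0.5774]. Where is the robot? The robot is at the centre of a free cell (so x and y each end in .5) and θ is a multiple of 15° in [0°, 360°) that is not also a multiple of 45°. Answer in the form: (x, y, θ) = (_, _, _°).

(x, y, θ) = (4.5, 4.5, 150°)

The pose lattice has 24·16 = 384 candidates. Test each by forward raycasting.
  (5.5, 3.5, 120°): beam 1 = 1.7321 ≠ 0.5774 ✗
  (1.5, 1.5, 165°): beam 1 = 0.5176 ≠ 0.5774 ✗
  (3.5, 2.5, 330°): beam 1 = 1.7321 ≠ 0.5774 ✗
  …
  (4.5, 4.5, 150°): r_1=0.5774, r_2=0.5774, r_3=3.0000, r_4=0.5774 — all match ✓
Unique over the lattice → pose = (4.5, 4.5, 150°).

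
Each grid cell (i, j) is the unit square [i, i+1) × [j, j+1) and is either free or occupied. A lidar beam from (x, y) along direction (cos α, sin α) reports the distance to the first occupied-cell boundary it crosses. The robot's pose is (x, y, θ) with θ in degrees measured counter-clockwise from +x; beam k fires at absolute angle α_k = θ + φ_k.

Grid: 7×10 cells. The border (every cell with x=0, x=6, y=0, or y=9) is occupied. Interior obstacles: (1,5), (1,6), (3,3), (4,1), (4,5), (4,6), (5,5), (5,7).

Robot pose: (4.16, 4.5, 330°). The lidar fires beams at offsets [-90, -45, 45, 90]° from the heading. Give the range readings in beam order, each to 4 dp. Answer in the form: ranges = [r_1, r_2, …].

beam 1: φ=-90°, α=240°
  cosα=-0.5000 sinα=-0.8660 | (4,4) | tMaxX 0.3200 tMaxY 0.5774 | tΔX 2.0000 tΔY 1.1547
    t=0.3200 [x] (3,4)
    t=0.5774 [y] (3,3) — stop
  → r_1 = 0.5774
beam 2: φ=-45°, α=285°
  cosα=0.2588 sinα=-0.9659 | (4,4) | tMaxX 3.2455 tMaxY 0.5176 | tΔX 3.8637 tΔY 1.0353
    t=0.5176 [y] (4,3)
    t=1.5529 [y] (4,2)
    t=2.5882 [y] (4,1) — stop
  → r_2 = 2.5882
beam 3: φ=45°, α=15°
  cosα=0.9659 sinα=0.2588 | (4,4) | tMaxX 0.8696 tMaxY 1.9319 | tΔX 1.0353 tΔY 3.8637
    t=0.8696 [x] (5,4)
    t=1.9049 [x] (6,4) — stop
  → r_3 = 1.9049
beam 4: φ=90°, α=60°
  cosα=0.5000 sinα=0.8660 | (4,4) | tMaxX 1.6800 tMaxY 0.5774 | tΔX 2.0000 tΔY 1.1547
    t=0.5774 [y] (4,5) — stop
  → r_4 = 0.5774

ranges = [0.5774, 2.5882, 1.9049, 0.5774]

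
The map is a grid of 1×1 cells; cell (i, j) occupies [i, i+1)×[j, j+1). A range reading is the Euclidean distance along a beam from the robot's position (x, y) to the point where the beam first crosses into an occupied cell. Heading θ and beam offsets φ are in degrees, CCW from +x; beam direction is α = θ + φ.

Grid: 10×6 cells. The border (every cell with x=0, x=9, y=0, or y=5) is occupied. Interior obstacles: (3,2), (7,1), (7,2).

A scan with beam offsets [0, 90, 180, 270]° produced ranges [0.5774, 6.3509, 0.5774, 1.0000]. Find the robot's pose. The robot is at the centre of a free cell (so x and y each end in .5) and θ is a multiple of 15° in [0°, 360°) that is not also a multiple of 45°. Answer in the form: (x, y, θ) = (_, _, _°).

(x, y, θ) = (3.5, 1.5, 300°)

The pose lattice has 29·16 = 464 candidates. Test each by forward raycasting.
  (6.5, 1.5, 60°): beam 1 = 1.0000 ≠ 0.5774 ✗
  (2.5, 2.5, 330°): beam 2 = 2.8868 ≠ 6.3509 ✗
  (7.5, 4.5, 300°): beam 1 = 3.0000 ≠ 0.5774 ✗
  (5.5, 1.5, 105°): beam 1 = 3.6235 ≠ 0.5774 ✗
  …
  (3.5, 1.5, 300°): r_1=0.5774, r_2=6.3509, r_3=0.5774, r_4=1.0000 — all match ✓
Only this pose fits every beam.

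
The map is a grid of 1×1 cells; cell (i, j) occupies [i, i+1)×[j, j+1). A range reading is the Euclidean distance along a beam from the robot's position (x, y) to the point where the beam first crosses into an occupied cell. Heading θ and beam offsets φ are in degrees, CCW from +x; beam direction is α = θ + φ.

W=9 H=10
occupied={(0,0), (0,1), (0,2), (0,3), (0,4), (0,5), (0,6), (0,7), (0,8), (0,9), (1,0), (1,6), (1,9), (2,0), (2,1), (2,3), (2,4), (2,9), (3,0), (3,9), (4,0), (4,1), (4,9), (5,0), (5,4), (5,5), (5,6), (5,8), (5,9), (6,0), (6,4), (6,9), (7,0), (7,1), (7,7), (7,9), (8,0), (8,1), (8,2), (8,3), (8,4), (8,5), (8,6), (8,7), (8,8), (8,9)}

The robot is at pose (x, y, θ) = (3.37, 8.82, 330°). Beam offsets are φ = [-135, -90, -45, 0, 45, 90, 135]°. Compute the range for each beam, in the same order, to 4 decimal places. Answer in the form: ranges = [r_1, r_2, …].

ranges = [2.4536, 2.7400, 8.0959, 5.3463, 0.6955, 0.2078, 0.1863]

beam 1: φ=-135°, α=195°
  dir = (cos 195°, sin 195°) = (-0.9659, -0.2588); from cell (3,8)
  next x-line at t=0.3831, next y-line at t=3.1682; Δt_x=1.0353, Δt_y=3.8637
    x: enter (2,8) at t=0.3831
    x: enter (1,8) at t=1.4183
    x: enter (0,8) at t=2.4536 ← occupied
  → r_1 = 2.4536
beam 2: φ=-90°, α=240°
  dir = (cos 240°, sin 240°) = (-0.5000, -0.8660); from cell (3,8)
  next x-line at t=0.7400, next y-line at t=0.9469; Δt_x=2.0000, Δt_y=1.1547
    x: enter (2,8) at t=0.7400
    y: enter (2,7) at t=0.9469
    y: enter (2,6) at t=2.1016
    x: enter (1,6) at t=2.7400 ← occupied
  → r_2 = 2.7400
beam 3: φ=-45°, α=285°
  dir = (cos 285°, sin 285°) = (0.2588, -0.9659); from cell (3,8)
  next x-line at t=2.4341, next y-line at t=0.8489; Δt_x=3.8637, Δt_y=1.0353
    y: enter (3,7) at t=0.8489
    y: enter (3,6) at t=1.8842
    x: enter (4,6) at t=2.4341
    y: enter (4,5) at t=2.9195
    y: enter (4,4) at t=3.9548
    y: enter (4,3) at t=4.9900
    y: enter (4,2) at t=6.0253
    x: enter (5,2) at t=6.2978
    y: enter (5,1) at t=7.0606
    y: enter (5,0) at t=8.0959 ← occupied
  → r_3 = 8.0959
beam 4: φ=0°, α=330°
  dir = (cos 330°, sin 330°) = (0.8660, -0.5000); from cell (3,8)
  next x-line at t=0.7275, next y-line at t=1.6400; Δt_x=1.1547, Δt_y=2.0000
    x: enter (4,8) at t=0.7275
    y: enter (4,7) at t=1.6400
    x: enter (5,7) at t=1.8822
    x: enter (6,7) at t=3.0369
    y: enter (6,6) at t=3.6400
    x: enter (7,6) at t=4.1916
    x: enter (8,6) at t=5.3463 ← occupied
  → r_4 = 5.3463
beam 5: φ=45°, α=15°
  dir = (cos 15°, sin 15°) = (0.9659, 0.2588); from cell (3,8)
  next x-line at t=0.6522, next y-line at t=0.6955; Δt_x=1.0353, Δt_y=3.8637
    x: enter (4,8) at t=0.6522
    y: enter (4,9) at t=0.6955 ← occupied
  → r_5 = 0.6955
beam 6: φ=90°, α=60°
  dir = (cos 60°, sin 60°) = (0.5000, 0.8660); from cell (3,8)
  next x-line at t=1.2600, next y-line at t=0.2078; Δt_x=2.0000, Δt_y=1.1547
    y: enter (3,9) at t=0.2078 ← occupied
  → r_6 = 0.2078
beam 7: φ=135°, α=105°
  dir = (cos 105°, sin 105°) = (-0.2588, 0.9659); from cell (3,8)
  next x-line at t=1.4296, next y-line at t=0.1863; Δt_x=3.8637, Δt_y=1.0353
    y: enter (3,9) at t=0.1863 ← occupied
  → r_7 = 0.1863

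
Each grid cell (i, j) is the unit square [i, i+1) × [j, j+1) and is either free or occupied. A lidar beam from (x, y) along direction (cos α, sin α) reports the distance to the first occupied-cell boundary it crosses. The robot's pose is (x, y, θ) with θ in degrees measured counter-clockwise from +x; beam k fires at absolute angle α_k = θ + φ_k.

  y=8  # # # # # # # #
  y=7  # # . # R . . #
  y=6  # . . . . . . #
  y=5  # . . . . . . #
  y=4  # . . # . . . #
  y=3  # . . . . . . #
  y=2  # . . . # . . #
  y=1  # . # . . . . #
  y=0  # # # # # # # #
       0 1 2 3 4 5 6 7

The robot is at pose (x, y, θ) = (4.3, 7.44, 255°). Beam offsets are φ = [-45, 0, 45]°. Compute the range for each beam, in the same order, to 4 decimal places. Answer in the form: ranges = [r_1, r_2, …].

ranges = [0.3464, 2.5261, 5.4000]

beam 1: φ=-45°, α=210°
  d=(-0.8660,-0.5000)  start (4,7)  tX=0.3464 tY=0.8800  stride 1/|dx|=1.1547 1/|dy|=2.0000
    cross x-line → (3,7), t=0.3464 (wall)
  → r_1 = 0.3464
beam 2: φ=0°, α=255°
  d=(-0.2588,-0.9659)  start (4,7)  tX=1.1591 tY=0.4555  stride 1/|dx|=3.8637 1/|dy|=1.0353
    cross y-line → (4,6), t=0.4555
    cross x-line → (3,6), t=1.1591
    cross y-line → (3,5), t=1.4908
    cross y-line → (3,4), t=2.5261 (wall)
  → r_2 = 2.5261
beam 3: φ=45°, α=300°
  d=(0.5000,-0.8660)  start (4,7)  tX=1.4000 tY=0.5081  stride 1/|dx|=2.0000 1/|dy|=1.1547
    cross y-line → (4,6), t=0.5081
    cross x-line → (5,6), t=1.4000
    cross y-line → (5,5), t=1.6628
    cross y-line → (5,4), t=2.8175
    cross x-line → (6,4), t=3.4000
    cross y-line → (6,3), t=3.9722
    cross y-line → (6,2), t=5.1269
    cross x-line → (7,2), t=5.4000 (wall)
  → r_3 = 5.4000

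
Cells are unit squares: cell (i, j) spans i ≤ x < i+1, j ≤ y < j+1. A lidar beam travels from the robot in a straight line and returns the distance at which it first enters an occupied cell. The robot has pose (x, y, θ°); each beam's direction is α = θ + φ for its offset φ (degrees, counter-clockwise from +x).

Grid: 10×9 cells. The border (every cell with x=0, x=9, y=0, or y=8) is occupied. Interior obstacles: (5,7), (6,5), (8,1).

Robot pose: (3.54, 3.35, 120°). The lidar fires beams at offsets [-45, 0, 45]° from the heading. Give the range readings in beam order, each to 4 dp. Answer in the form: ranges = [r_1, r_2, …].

ranges = [4.8140, 5.0800, 2.6296]

beam 1: φ=-45°, α=75°
  dir = (cos 75°, sin 75°) = (0.2588, 0.9659); from cell (3,3)
  next x-line at t=1.7773, next y-line at t=0.6729; Δt_x=3.8637, Δt_y=1.0353
    y: enter (3,4) at t=0.6729
    y: enter (3,5) at t=1.7082
    x: enter (4,5) at t=1.7773
    y: enter (4,6) at t=2.7435
    y: enter (4,7) at t=3.7788
    y: enter (4,8) at t=4.8140 ← occupied
  → r_1 = 4.8140
beam 2: φ=0°, α=120°
  dir = (cos 120°, sin 120°) = (-0.5000, 0.8660); from cell (3,3)
  next x-line at t=1.0800, next y-line at t=0.7506; Δt_x=2.0000, Δt_y=1.1547
    y: enter (3,4) at t=0.7506
    x: enter (2,4) at t=1.0800
    y: enter (2,5) at t=1.9053
    y: enter (2,6) at t=3.0600
    x: enter (1,6) at t=3.0800
    y: enter (1,7) at t=4.2147
    x: enter (0,7) at t=5.0800 ← occupied
  → r_2 = 5.0800
beam 3: φ=45°, α=165°
  dir = (cos 165°, sin 165°) = (-0.9659, 0.2588); from cell (3,3)
  next x-line at t=0.5590, next y-line at t=2.5114; Δt_x=1.0353, Δt_y=3.8637
    x: enter (2,3) at t=0.5590
    x: enter (1,3) at t=1.5943
    y: enter (1,4) at t=2.5114
    x: enter (0,4) at t=2.6296 ← occupied
  → r_3 = 2.6296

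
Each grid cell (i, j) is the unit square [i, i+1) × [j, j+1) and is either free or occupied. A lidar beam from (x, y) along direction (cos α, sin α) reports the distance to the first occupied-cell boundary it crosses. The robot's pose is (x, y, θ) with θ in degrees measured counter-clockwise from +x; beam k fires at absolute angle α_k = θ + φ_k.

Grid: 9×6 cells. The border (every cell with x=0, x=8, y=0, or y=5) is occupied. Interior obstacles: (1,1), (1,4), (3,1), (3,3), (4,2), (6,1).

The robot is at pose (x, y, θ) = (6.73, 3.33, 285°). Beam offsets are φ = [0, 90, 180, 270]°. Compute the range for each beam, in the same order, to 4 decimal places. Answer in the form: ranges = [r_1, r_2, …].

ranges = [2.4122, 1.3148, 1.7289, 1.7910]

beam 1: φ=0°, α=285°
  dir = (cos 285°, sin 285°) = (0.2588, -0.9659); from cell (6,3)
  next x-line at t=1.0432, next y-line at t=0.3416; Δt_x=3.8637, Δt_y=1.0353
    y: enter (6,2) at t=0.3416
    x: enter (7,2) at t=1.0432
    y: enter (7,1) at t=1.3769
    y: enter (7,0) at t=2.4122 ← occupied
  → r_1 = 2.4122
beam 2: φ=90°, α=15°
  dir = (cos 15°, sin 15°) = (0.9659, 0.2588); from cell (6,3)
  next x-line at t=0.2795, next y-line at t=2.5887; Δt_x=1.0353, Δt_y=3.8637
    x: enter (7,3) at t=0.2795
    x: enter (8,3) at t=1.3148 ← occupied
  → r_2 = 1.3148
beam 3: φ=180°, α=105°
  dir = (cos 105°, sin 105°) = (-0.2588, 0.9659); from cell (6,3)
  next x-line at t=2.8205, next y-line at t=0.6936; Δt_x=3.8637, Δt_y=1.0353
    y: enter (6,4) at t=0.6936
    y: enter (6,5) at t=1.7289 ← occupied
  → r_3 = 1.7289
beam 4: φ=270°, α=195°
  dir = (cos 195°, sin 195°) = (-0.9659, -0.2588); from cell (6,3)
  next x-line at t=0.7558, next y-line at t=1.2750; Δt_x=1.0353, Δt_y=3.8637
    x: enter (5,3) at t=0.7558
    y: enter (5,2) at t=1.2750
    x: enter (4,2) at t=1.7910 ← occupied
  → r_4 = 1.7910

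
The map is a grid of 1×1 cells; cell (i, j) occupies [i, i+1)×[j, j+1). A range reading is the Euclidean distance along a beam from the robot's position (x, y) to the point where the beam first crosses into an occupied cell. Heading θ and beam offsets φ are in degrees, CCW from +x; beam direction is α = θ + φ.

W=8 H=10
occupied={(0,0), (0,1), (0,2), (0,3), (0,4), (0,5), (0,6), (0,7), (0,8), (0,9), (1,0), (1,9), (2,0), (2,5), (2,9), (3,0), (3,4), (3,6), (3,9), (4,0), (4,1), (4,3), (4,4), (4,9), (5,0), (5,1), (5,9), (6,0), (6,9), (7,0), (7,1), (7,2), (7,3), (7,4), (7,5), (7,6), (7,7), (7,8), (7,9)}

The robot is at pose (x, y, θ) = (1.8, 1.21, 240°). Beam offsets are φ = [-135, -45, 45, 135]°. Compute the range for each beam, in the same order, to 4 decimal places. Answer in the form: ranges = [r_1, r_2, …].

ranges = [3.0910, 0.8114, 0.2174, 2.2776]

beam 1: φ=-135°, α=105°
  direction (-0.2588, 0.9659); cell (1,1); t to first gridline: x 3.0910, y 0.8179 (then +3.8637 / +1.0353)
    (1,2) via y @ 0.8179
    (1,3) via y @ 1.8531
    (1,4) via y @ 2.8884
    (0,4) via x @ 3.0910  # hit
  → r_1 = 3.0910
beam 2: φ=-45°, α=195°
  direction (-0.9659, -0.2588); cell (1,1); t to first gridline: x 0.8282, y 0.8114 (then +1.0353 / +3.8637)
    (1,0) via y @ 0.8114  # hit
  → r_2 = 0.8114
beam 3: φ=45°, α=285°
  direction (0.2588, -0.9659); cell (1,1); t to first gridline: x 0.7727, y 0.2174 (then +3.8637 / +1.0353)
    (1,0) via y @ 0.2174  # hit
  → r_3 = 0.2174
beam 4: φ=135°, α=15°
  direction (0.9659, 0.2588); cell (1,1); t to first gridline: x 0.2071, y 3.0523 (then +1.0353 / +3.8637)
    (2,1) via x @ 0.2071
    (3,1) via x @ 1.2423
    (4,1) via x @ 2.2776  # hit
  → r_4 = 2.2776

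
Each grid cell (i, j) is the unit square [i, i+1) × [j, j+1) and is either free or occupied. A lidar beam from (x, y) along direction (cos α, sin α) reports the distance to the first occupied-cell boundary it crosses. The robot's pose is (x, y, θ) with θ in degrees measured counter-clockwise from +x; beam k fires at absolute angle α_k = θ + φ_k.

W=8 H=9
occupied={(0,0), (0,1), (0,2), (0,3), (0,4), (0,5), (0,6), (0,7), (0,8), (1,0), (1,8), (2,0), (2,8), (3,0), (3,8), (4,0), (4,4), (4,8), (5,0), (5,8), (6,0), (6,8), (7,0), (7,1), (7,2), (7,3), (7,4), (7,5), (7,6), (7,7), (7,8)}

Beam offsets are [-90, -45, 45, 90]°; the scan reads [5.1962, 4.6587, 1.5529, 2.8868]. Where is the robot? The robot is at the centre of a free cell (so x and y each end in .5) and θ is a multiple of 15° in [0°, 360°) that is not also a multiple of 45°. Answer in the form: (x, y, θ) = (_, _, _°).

(x, y, θ) = (2.5, 3.5, 150°)

Enumerate (i+0.5, j+0.5, θ) over the 41 free cells and 16 admissible headings. For each, cast all 4 beams and compare to the given ranges.
  (1.5, 5.5, 15°): beam 1 = 4.6587 ≠ 5.1962 ✗
  (2.5, 7.5, 15°): beam 1 = 6.7293 ≠ 5.1962 ✗
  (5.5, 5.5, 255°): beam 1 = 4.6587 ≠ 5.1962 ✗
  (3.5, 6.5, 15°): beam 1 = 1.9319 ≠ 5.1962 ✗
  …
  (2.5, 3.5, 150°): r_1=5.1962, r_2=4.6587, r_3=1.5529, r_4=2.8868 — all match ✓
No second candidate reproduces the full scan.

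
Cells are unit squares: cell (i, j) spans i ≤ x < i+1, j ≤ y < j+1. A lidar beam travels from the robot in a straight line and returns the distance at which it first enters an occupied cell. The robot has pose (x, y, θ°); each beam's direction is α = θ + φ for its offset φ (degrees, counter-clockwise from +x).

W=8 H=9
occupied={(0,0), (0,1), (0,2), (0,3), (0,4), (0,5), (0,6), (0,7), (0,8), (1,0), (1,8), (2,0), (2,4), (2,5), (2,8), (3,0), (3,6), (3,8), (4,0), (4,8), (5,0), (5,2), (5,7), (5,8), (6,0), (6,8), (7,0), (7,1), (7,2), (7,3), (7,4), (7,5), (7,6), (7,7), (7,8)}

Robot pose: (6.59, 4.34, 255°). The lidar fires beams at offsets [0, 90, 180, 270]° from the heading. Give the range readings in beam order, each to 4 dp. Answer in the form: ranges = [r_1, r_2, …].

beam 1: φ=0°, α=255°
  cosα=-0.2588 sinα=-0.9659 | (6,4) | tMaxX 2.2796 tMaxY 0.3520 | tΔX 3.8637 tΔY 1.0353
    t=0.3520 [y] (6,3)
    t=1.3873 [y] (6,2)
    t=2.2796 [x] (5,2) — stop
  → r_1 = 2.2796
beam 2: φ=90°, α=345°
  cosα=0.9659 sinα=-0.2588 | (6,4) | tMaxX 0.4245 tMaxY 1.3137 | tΔX 1.0353 tΔY 3.8637
    t=0.4245 [x] (7,4) — stop
  → r_2 = 0.4245
beam 3: φ=180°, α=75°
  cosα=0.2588 sinα=0.9659 | (6,4) | tMaxX 1.5841 tMaxY 0.6833 | tΔX 3.8637 tΔY 1.0353
    t=0.6833 [y] (6,5)
    t=1.5841 [x] (7,5) — stop
  → r_3 = 1.5841
beam 4: φ=270°, α=165°
  cosα=-0.9659 sinα=0.2588 | (6,4) | tMaxX 0.6108 tMaxY 2.5500 | tΔX 1.0353 tΔY 3.8637
    t=0.6108 [x] (5,4)
    t=1.6461 [x] (4,4)
    t=2.5500 [y] (4,5)
    t=2.6814 [x] (3,5)
    t=3.7166 [x] (2,5) — stop
  → r_4 = 3.7166

ranges = [2.2796, 0.4245, 1.5841, 3.7166]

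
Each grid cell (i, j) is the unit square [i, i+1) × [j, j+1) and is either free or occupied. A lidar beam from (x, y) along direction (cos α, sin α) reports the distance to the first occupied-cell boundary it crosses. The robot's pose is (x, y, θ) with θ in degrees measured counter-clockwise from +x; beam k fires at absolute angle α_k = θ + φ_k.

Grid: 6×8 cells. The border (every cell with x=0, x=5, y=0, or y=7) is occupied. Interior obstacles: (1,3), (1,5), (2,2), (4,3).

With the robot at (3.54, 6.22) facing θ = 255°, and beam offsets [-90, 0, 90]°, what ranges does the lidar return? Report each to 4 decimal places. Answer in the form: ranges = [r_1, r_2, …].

beam 1: φ=-90°, α=165°
  d=(-0.9659,0.2588)  start (3,6)  tX=0.5590 tY=3.0137  stride 1/|dx|=1.0353 1/|dy|=3.8637
    cross x-line → (2,6), t=0.5590
    cross x-line → (1,6), t=1.5943
    cross x-line → (0,6), t=2.6296 (wall)
  → r_1 = 2.6296
beam 2: φ=0°, α=255°
  d=(-0.2588,-0.9659)  start (3,6)  tX=2.0864 tY=0.2278  stride 1/|dx|=3.8637 1/|dy|=1.0353
    cross y-line → (3,5), t=0.2278
    cross y-line → (3,4), t=1.2630
    cross x-line → (2,4), t=2.0864
    cross y-line → (2,3), t=2.2983
    cross y-line → (2,2), t=3.3336 (wall)
  → r_2 = 3.3336
beam 3: φ=90°, α=345°
  d=(0.9659,-0.2588)  start (3,6)  tX=0.4762 tY=0.8500  stride 1/|dx|=1.0353 1/|dy|=3.8637
    cross x-line → (4,6), t=0.4762
    cross y-line → (4,5), t=0.8500
    cross x-line → (5,5), t=1.5115 (wall)
  → r_3 = 1.5115

ranges = [2.6296, 3.3336, 1.5115]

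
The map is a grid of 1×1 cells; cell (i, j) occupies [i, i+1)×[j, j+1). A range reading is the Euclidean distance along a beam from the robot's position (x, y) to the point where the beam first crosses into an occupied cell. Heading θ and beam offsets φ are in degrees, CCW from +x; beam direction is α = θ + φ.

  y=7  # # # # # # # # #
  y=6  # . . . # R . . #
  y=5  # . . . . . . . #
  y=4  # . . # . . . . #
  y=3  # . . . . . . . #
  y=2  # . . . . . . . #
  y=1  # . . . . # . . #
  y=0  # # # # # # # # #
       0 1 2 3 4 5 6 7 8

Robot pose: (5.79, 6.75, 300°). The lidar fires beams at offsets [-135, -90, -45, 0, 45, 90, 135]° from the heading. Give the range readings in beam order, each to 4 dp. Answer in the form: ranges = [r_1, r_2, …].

ranges = [0.8179, 0.9122, 5.9528, 4.4200, 2.2880, 0.5000, 0.2588]

beam 1: φ=-135°, α=165°
  cosα=-0.9659 sinα=0.2588 | (5,6) | tMaxX 0.8179 tMaxY 0.9659 | tΔX 1.0353 tΔY 3.8637
    t=0.8179 [x] (4,6) — stop
  → r_1 = 0.8179
beam 2: φ=-90°, α=210°
  cosα=-0.8660 sinα=-0.5000 | (5,6) | tMaxX 0.9122 tMaxY 1.5000 | tΔX 1.1547 tΔY 2.0000
    t=0.9122 [x] (4,6) — stop
  → r_2 = 0.9122
beam 3: φ=-45°, α=255°
  cosα=-0.2588 sinα=-0.9659 | (5,6) | tMaxX 3.0523 tMaxY 0.7765 | tΔX 3.8637 tΔY 1.0353
    t=0.7765 [y] (5,5)
    t=1.8117 [y] (5,4)
    t=2.8470 [y] (5,3)
    t=3.0523 [x] (4,3)
    t=3.8823 [y] (4,2)
    t=4.9176 [y] (4,1)
    t=5.9528 [y] (4,0) — stop
  → r_3 = 5.9528
beam 4: φ=0°, α=300°
  cosα=0.5000 sinα=-0.8660 | (5,6) | tMaxX 0.4200 tMaxY 0.8660 | tΔX 2.0000 tΔY 1.1547
    t=0.4200 [x] (6,6)
    t=0.8660 [y] (6,5)
    t=2.0207 [y] (6,4)
    t=2.4200 [x] (7,4)
    t=3.1754 [y] (7,3)
    t=4.3301 [y] (7,2)
    t=4.4200 [x] (8,2) — stop
  → r_4 = 4.4200
beam 5: φ=45°, α=345°
  cosα=0.9659 sinα=-0.2588 | (5,6) | tMaxX 0.2174 tMaxY 2.8978 | tΔX 1.0353 tΔY 3.8637
    t=0.2174 [x] (6,6)
    t=1.2527 [x] (7,6)
    t=2.2880 [x] (8,6) — stop
  → r_5 = 2.2880
beam 6: φ=90°, α=30°
  cosα=0.8660 sinα=0.5000 | (5,6) | tMaxX 0.2425 tMaxY 0.5000 | tΔX 1.1547 tΔY 2.0000
    t=0.2425 [x] (6,6)
    t=0.5000 [y] (6,7) — stop
  → r_6 = 0.5000
beam 7: φ=135°, α=75°
  cosα=0.2588 sinα=0.9659 | (5,6) | tMaxX 0.8114 tMaxY 0.2588 | tΔX 3.8637 tΔY 1.0353
    t=0.2588 [y] (5,7) — stop
  → r_7 = 0.2588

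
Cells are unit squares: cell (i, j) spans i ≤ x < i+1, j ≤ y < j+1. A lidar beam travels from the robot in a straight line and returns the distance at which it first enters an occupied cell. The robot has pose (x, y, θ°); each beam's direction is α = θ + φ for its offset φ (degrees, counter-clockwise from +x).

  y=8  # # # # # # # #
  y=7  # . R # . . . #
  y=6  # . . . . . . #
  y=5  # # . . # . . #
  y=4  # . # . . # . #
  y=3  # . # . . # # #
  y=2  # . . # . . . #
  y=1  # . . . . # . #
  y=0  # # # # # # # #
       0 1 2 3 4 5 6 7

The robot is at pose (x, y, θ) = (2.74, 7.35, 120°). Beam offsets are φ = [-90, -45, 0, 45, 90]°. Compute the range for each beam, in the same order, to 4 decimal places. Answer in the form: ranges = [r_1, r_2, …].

beam 1: φ=-90°, α=30°
  direction (0.8660, 0.5000); cell (2,7); t to first gridline: x 0.3002, y 1.3000 (then +1.1547 / +2.0000)
    (3,7) via x @ 0.3002  # hit
  → r_1 = 0.3002
beam 2: φ=-45°, α=75°
  direction (0.2588, 0.9659); cell (2,7); t to first gridline: x 1.0046, y 0.6729 (then +3.8637 / +1.0353)
    (2,8) via y @ 0.6729  # hit
  → r_2 = 0.6729
beam 3: φ=0°, α=120°
  direction (-0.5000, 0.8660); cell (2,7); t to first gridline: x 1.4800, y 0.7506 (then +2.0000 / +1.1547)
    (2,8) via y @ 0.7506  # hit
  → r_3 = 0.7506
beam 4: φ=45°, α=165°
  direction (-0.9659, 0.2588); cell (2,7); t to first gridline: x 0.7661, y 2.5114 (then +1.0353 / +3.8637)
    (1,7) via x @ 0.7661
    (0,7) via x @ 1.8014  # hit
  → r_4 = 1.8014
beam 5: φ=90°, α=210°
  direction (-0.8660, -0.5000); cell (2,7); t to first gridline: x 0.8545, y 0.7000 (then +1.1547 / +2.0000)
    (2,6) via y @ 0.7000
    (1,6) via x @ 0.8545
    (0,6) via x @ 2.0092  # hit
  → r_5 = 2.0092

ranges = [0.3002, 0.6729, 0.7506, 1.8014, 2.0092]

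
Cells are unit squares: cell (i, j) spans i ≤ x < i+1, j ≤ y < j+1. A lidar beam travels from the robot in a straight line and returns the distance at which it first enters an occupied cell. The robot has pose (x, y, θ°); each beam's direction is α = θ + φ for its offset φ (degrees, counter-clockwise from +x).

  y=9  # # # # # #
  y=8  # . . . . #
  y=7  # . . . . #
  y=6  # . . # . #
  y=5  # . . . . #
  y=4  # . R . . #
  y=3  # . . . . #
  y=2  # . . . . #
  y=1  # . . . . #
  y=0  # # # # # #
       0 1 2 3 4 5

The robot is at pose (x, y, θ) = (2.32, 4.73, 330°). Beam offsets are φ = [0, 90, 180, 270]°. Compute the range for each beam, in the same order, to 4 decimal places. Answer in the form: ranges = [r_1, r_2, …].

beam 1: φ=0°, α=330°
  direction (0.8660, -0.5000); cell (2,4); t to first gridline: x 0.7852, y 1.4600 (then +1.1547 / +2.0000)
    (3,4) via x @ 0.7852
    (3,3) via y @ 1.4600
    (4,3) via x @ 1.9399
    (5,3) via x @ 3.0946  # hit
  → r_1 = 3.0946
beam 2: φ=90°, α=60°
  direction (0.5000, 0.8660); cell (2,4); t to first gridline: x 1.3600, y 0.3118 (then +2.0000 / +1.1547)
    (2,5) via y @ 0.3118
    (3,5) via x @ 1.3600
    (3,6) via y @ 1.4665  # hit
  → r_2 = 1.4665
beam 3: φ=180°, α=150°
  direction (-0.8660, 0.5000); cell (2,4); t to first gridline: x 0.3695, y 0.5400 (then +1.1547 / +2.0000)
    (1,4) via x @ 0.3695
    (1,5) via y @ 0.5400
    (0,5) via x @ 1.5242  # hit
  → r_3 = 1.5242
beam 4: φ=270°, α=240°
  direction (-0.5000, -0.8660); cell (2,4); t to first gridline: x 0.6400, y 0.8429 (then +2.0000 / +1.1547)
    (1,4) via x @ 0.6400
    (1,3) via y @ 0.8429
    (1,2) via y @ 1.9976
    (0,2) via x @ 2.6400  # hit
  → r_4 = 2.6400

ranges = [3.0946, 1.4665, 1.5242, 2.6400]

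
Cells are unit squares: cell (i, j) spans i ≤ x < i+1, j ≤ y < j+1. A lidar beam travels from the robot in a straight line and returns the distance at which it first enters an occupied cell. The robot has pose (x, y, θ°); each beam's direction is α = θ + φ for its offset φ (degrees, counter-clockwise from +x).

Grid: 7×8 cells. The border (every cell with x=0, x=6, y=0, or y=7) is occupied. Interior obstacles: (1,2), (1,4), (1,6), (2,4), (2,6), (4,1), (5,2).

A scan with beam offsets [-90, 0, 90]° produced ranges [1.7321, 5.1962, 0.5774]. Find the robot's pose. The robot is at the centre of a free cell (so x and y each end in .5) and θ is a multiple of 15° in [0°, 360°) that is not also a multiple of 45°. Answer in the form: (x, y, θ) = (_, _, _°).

The pose lattice has 23·16 = 368 candidates. Test each by forward raycasting.
  (3.5, 3.5, 75°): beam 1 = 1.9319 ≠ 1.7321 ✗
  (4.5, 2.5, 105°): beam 1 = 0.5176 ≠ 1.7321 ✗
  (5.5, 1.5, 15°): beam 1 = 0.5176 ≠ 1.7321 ✗
  (5.5, 4.5, 60°): beam 1 = 0.5774 ≠ 1.7321 ✗
  (1.5, 3.5, 345°): beam 1 = 0.5176 ≠ 1.7321 ✗
  …
  (2.5, 2.5, 60°): r_1=1.7321, r_2=5.1962, r_3=0.5774 — all match ✓
Only this pose fits every beam.

(x, y, θ) = (2.5, 2.5, 60°)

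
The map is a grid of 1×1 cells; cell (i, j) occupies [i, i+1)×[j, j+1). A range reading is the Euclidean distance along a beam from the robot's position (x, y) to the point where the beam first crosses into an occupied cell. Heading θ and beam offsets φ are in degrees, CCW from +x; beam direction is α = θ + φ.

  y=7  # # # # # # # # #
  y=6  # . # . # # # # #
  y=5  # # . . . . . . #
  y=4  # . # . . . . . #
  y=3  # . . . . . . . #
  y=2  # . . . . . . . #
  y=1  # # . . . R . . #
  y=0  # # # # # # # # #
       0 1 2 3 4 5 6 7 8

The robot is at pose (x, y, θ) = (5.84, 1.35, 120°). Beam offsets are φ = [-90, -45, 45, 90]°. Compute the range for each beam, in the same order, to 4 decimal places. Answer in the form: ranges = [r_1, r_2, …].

ranges = [2.4942, 4.8140, 5.0107, 0.7000]

beam 1: φ=-90°, α=30°
  direction (0.8660, 0.5000); cell (5,1); t to first gridline: x 0.1848, y 1.3000 (then +1.1547 / +2.0000)
    (6,1) via x @ 0.1848
    (6,2) via y @ 1.3000
    (7,2) via x @ 1.3395
    (8,2) via x @ 2.4942  # hit
  → r_1 = 2.4942
beam 2: φ=-45°, α=75°
  direction (0.2588, 0.9659); cell (5,1); t to first gridline: x 0.6182, y 0.6729 (then +3.8637 / +1.0353)
    (6,1) via x @ 0.6182
    (6,2) via y @ 0.6729
    (6,3) via y @ 1.7082
    (6,4) via y @ 2.7435
    (6,5) via y @ 3.7788
    (7,5) via x @ 4.4819
    (7,6) via y @ 4.8140  # hit
  → r_2 = 4.8140
beam 3: φ=45°, α=165°
  direction (-0.9659, 0.2588); cell (5,1); t to first gridline: x 0.8696, y 2.5114 (then +1.0353 / +3.8637)
    (4,1) via x @ 0.8696
    (3,1) via x @ 1.9049
    (3,2) via y @ 2.5114
    (2,2) via x @ 2.9402
    (1,2) via x @ 3.9755
    (0,2) via x @ 5.0107  # hit
  → r_3 = 5.0107
beam 4: φ=90°, α=210°
  direction (-0.8660, -0.5000); cell (5,1); t to first gridline: x 0.9699, y 0.7000 (then +1.1547 / +2.0000)
    (5,0) via y @ 0.7000  # hit
  → r_4 = 0.7000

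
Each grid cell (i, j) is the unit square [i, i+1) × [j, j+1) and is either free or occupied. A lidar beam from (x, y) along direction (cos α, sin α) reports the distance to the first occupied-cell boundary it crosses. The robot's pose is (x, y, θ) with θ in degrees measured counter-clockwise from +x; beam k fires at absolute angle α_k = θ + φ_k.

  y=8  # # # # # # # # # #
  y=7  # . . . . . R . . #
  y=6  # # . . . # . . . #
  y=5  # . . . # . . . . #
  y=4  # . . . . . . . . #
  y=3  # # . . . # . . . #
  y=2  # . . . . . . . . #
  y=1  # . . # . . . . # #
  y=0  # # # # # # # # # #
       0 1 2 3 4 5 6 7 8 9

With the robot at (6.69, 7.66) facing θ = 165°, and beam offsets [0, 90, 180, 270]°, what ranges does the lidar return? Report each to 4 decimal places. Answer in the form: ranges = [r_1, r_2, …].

beam 1: φ=0°, α=165°
  d=(-0.9659,0.2588)  start (6,7)  tX=0.7143 tY=1.3137  stride 1/|dx|=1.0353 1/|dy|=3.8637
    cross x-line → (5,7), t=0.7143
    cross y-line → (5,8), t=1.3137 (wall)
  → r_1 = 1.3137
beam 2: φ=90°, α=255°
  d=(-0.2588,-0.9659)  start (6,7)  tX=2.6660 tY=0.6833  stride 1/|dx|=3.8637 1/|dy|=1.0353
    cross y-line → (6,6), t=0.6833
    cross y-line → (6,5), t=1.7186
    cross x-line → (5,5), t=2.6660
    cross y-line → (5,4), t=2.7538
    cross y-line → (5,3), t=3.7891 (wall)
  → r_2 = 3.7891
beam 3: φ=180°, α=345°
  d=(0.9659,-0.2588)  start (6,7)  tX=0.3209 tY=2.5500  stride 1/|dx|=1.0353 1/|dy|=3.8637
    cross x-line → (7,7), t=0.3209
    cross x-line → (8,7), t=1.3562
    cross x-line → (9,7), t=2.3915 (wall)
  → r_3 = 2.3915
beam 4: φ=270°, α=75°
  d=(0.2588,0.9659)  start (6,7)  tX=1.1977 tY=0.3520  stride 1/|dx|=3.8637 1/|dy|=1.0353
    cross y-line → (6,8), t=0.3520 (wall)
  → r_4 = 0.3520

ranges = [1.3137, 3.7891, 2.3915, 0.3520]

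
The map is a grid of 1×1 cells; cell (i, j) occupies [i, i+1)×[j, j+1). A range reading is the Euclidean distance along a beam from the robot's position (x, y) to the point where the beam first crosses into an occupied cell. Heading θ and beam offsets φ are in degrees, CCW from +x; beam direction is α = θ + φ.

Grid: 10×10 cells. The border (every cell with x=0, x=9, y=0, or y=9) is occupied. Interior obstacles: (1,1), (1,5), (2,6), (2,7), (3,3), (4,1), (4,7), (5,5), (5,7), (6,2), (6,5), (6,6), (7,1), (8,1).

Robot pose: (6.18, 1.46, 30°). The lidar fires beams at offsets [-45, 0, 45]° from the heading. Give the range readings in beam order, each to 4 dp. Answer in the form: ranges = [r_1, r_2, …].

beam 1: φ=-45°, α=345°
  direction (0.9659, -0.2588); cell (6,1); t to first gridline: x 0.8489, y 1.7773 (then +1.0353 / +3.8637)
    (7,1) via x @ 0.8489  # hit
  → r_1 = 0.8489
beam 2: φ=0°, α=30°
  direction (0.8660, 0.5000); cell (6,1); t to first gridline: x 0.9469, y 1.0800 (then +1.1547 / +2.0000)
    (7,1) via x @ 0.9469  # hit
  → r_2 = 0.9469
beam 3: φ=45°, α=75°
  direction (0.2588, 0.9659); cell (6,1); t to first gridline: x 3.1682, y 0.5590 (then +3.8637 / +1.0353)
    (6,2) via y @ 0.5590  # hit
  → r_3 = 0.5590

ranges = [0.8489, 0.9469, 0.5590]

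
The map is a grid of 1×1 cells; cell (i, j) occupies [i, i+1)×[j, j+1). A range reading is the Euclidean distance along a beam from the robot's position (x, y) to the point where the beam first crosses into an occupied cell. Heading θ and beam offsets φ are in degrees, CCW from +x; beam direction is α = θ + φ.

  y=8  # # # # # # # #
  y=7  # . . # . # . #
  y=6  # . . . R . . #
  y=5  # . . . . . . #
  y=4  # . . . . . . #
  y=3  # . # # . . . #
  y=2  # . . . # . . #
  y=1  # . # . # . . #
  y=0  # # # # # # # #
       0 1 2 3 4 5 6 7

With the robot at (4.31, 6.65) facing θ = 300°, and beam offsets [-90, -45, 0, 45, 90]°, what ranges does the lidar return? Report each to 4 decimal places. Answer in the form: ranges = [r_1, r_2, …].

ranges = [3.8221, 2.7435, 5.3800, 2.7849, 0.7967]

beam 1: φ=-90°, α=210°
  cosα=-0.8660 sinα=-0.5000 | (4,6) | tMaxX 0.3580 tMaxY 1.3000 | tΔX 1.1547 tΔY 2.0000
    t=0.3580 [x] (3,6)
    t=1.3000 [y] (3,5)
    t=1.5127 [x] (2,5)
    t=2.6674 [x] (1,5)
    t=3.3000 [y] (1,4)
    t=3.8221 [x] (0,4) — stop
  → r_1 = 3.8221
beam 2: φ=-45°, α=255°
  cosα=-0.2588 sinα=-0.9659 | (4,6) | tMaxX 1.1977 tMaxY 0.6729 | tΔX 3.8637 tΔY 1.0353
    t=0.6729 [y] (4,5)
    t=1.1977 [x] (3,5)
    t=1.7082 [y] (3,4)
    t=2.7435 [y] (3,3) — stop
  → r_2 = 2.7435
beam 3: φ=0°, α=300°
  cosα=0.5000 sinα=-0.8660 | (4,6) | tMaxX 1.3800 tMaxY 0.7506 | tΔX 2.0000 tΔY 1.1547
    t=0.7506 [y] (4,5)
    t=1.3800 [x] (5,5)
    t=1.9053 [y] (5,4)
    t=3.0600 [y] (5,3)
    t=3.3800 [x] (6,3)
    t=4.2147 [y] (6,2)
    t=5.3694 [y] (6,1)
    t=5.3800 [x] (7,1) — stop
  → r_3 = 5.3800
beam 4: φ=45°, α=345°
  cosα=0.9659 sinα=-0.2588 | (4,6) | tMaxX 0.7143 tMaxY 2.5114 | tΔX 1.0353 tΔY 3.8637
    t=0.7143 [x] (5,6)
    t=1.7496 [x] (6,6)
    t=2.5114 [y] (6,5)
    t=2.7849 [x] (7,5) — stop
  → r_4 = 2.7849
beam 5: φ=90°, α=30°
  cosα=0.8660 sinα=0.5000 | (4,6) | tMaxX 0.7967 tMaxY 0.7000 | tΔX 1.1547 tΔY 2.0000
    t=0.7000 [y] (4,7)
    t=0.7967 [x] (5,7) — stop
  → r_5 = 0.7967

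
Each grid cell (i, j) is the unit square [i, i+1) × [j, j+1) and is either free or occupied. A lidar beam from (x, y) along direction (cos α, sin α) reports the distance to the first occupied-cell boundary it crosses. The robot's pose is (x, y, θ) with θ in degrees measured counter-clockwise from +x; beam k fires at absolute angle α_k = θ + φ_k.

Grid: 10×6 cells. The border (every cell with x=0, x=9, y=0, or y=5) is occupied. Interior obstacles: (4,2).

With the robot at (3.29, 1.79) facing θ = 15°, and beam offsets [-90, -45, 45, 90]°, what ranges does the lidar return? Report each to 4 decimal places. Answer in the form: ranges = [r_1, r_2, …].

beam 1: φ=-90°, α=285°
  dir = (cos 285°, sin 285°) = (0.2588, -0.9659); from cell (3,1)
  next x-line at t=2.7432, next y-line at t=0.8179; Δt_x=3.8637, Δt_y=1.0353
    y: enter (3,0) at t=0.8179 ← occupied
  → r_1 = 0.8179
beam 2: φ=-45°, α=330°
  dir = (cos 330°, sin 330°) = (0.8660, -0.5000); from cell (3,1)
  next x-line at t=0.8198, next y-line at t=1.5800; Δt_x=1.1547, Δt_y=2.0000
    x: enter (4,1) at t=0.8198
    y: enter (4,0) at t=1.5800 ← occupied
  → r_2 = 1.5800
beam 3: φ=45°, α=60°
  dir = (cos 60°, sin 60°) = (0.5000, 0.8660); from cell (3,1)
  next x-line at t=1.4200, next y-line at t=0.2425; Δt_x=2.0000, Δt_y=1.1547
    y: enter (3,2) at t=0.2425
    y: enter (3,3) at t=1.3972
    x: enter (4,3) at t=1.4200
    y: enter (4,4) at t=2.5519
    x: enter (5,4) at t=3.4200
    y: enter (5,5) at t=3.7066 ← occupied
  → r_3 = 3.7066
beam 4: φ=90°, α=105°
  dir = (cos 105°, sin 105°) = (-0.2588, 0.9659); from cell (3,1)
  next x-line at t=1.1205, next y-line at t=0.2174; Δt_x=3.8637, Δt_y=1.0353
    y: enter (3,2) at t=0.2174
    x: enter (2,2) at t=1.1205
    y: enter (2,3) at t=1.2527
    y: enter (2,4) at t=2.2880
    y: enter (2,5) at t=3.3232 ← occupied
  → r_4 = 3.3232

ranges = [0.8179, 1.5800, 3.7066, 3.3232]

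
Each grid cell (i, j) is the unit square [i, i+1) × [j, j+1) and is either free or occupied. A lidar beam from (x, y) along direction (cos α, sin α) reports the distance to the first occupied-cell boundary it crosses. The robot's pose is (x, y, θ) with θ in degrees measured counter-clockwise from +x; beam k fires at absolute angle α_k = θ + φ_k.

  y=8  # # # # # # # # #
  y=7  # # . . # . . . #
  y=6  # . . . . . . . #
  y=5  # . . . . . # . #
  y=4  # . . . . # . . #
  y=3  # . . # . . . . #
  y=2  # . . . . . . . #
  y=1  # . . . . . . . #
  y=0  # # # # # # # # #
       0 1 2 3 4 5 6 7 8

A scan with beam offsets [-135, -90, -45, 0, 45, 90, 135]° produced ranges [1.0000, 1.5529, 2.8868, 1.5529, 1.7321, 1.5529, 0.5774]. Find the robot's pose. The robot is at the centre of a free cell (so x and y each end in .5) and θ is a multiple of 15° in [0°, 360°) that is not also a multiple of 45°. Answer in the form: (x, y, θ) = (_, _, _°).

(x, y, θ) = (6.5, 7.5, 285°)

Candidates: 44 free-cell centres × 16 headings = 704 poses. Raycast each; keep the one whose scan matches to 4 dp.
  (4.5, 6.5, 30°): beam 1 = 2.5882 ≠ 1.0000 ✗
  (2.5, 4.5, 30°): beam 1 = 3.6235 ≠ 1.0000 ✗
  (3.5, 5.5, 330°): beam 1 = 2.5882 ≠ 1.0000 ✗
  …
  (6.5, 7.5, 285°): r_1=1.0000, r_2=1.5529, r_3=2.8868, r_4=1.5529, r_5=1.7321, r_6=1.5529, r_7=0.5774 — all match ✓
Unique over the lattice → pose = (6.5, 7.5, 285°).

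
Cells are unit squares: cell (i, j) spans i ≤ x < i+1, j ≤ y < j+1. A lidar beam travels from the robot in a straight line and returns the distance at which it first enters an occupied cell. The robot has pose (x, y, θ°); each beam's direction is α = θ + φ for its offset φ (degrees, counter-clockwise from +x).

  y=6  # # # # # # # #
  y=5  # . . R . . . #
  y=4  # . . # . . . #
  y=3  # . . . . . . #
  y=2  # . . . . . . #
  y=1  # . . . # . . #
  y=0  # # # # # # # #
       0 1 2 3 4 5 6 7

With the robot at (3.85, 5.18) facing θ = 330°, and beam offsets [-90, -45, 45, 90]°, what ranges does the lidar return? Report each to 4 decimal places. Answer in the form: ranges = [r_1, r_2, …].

ranges = [0.2078, 0.1863, 3.1682, 0.9469]

beam 1: φ=-90°, α=240°
  direction (-0.5000, -0.8660); cell (3,5); t to first gridline: x 1.7000, y 0.2078 (then +2.0000 / +1.1547)
    (3,4) via y @ 0.2078  # hit
  → r_1 = 0.2078
beam 2: φ=-45°, α=285°
  direction (0.2588, -0.9659); cell (3,5); t to first gridline: x 0.5796, y 0.1863 (then +3.8637 / +1.0353)
    (3,4) via y @ 0.1863  # hit
  → r_2 = 0.1863
beam 3: φ=45°, α=15°
  direction (0.9659, 0.2588); cell (3,5); t to first gridline: x 0.1553, y 3.1682 (then +1.0353 / +3.8637)
    (4,5) via x @ 0.1553
    (5,5) via x @ 1.1906
    (6,5) via x @ 2.2258
    (6,6) via y @ 3.1682  # hit
  → r_3 = 3.1682
beam 4: φ=90°, α=60°
  direction (0.5000, 0.8660); cell (3,5); t to first gridline: x 0.3000, y 0.9469 (then +2.0000 / +1.1547)
    (4,5) via x @ 0.3000
    (4,6) via y @ 0.9469  # hit
  → r_4 = 0.9469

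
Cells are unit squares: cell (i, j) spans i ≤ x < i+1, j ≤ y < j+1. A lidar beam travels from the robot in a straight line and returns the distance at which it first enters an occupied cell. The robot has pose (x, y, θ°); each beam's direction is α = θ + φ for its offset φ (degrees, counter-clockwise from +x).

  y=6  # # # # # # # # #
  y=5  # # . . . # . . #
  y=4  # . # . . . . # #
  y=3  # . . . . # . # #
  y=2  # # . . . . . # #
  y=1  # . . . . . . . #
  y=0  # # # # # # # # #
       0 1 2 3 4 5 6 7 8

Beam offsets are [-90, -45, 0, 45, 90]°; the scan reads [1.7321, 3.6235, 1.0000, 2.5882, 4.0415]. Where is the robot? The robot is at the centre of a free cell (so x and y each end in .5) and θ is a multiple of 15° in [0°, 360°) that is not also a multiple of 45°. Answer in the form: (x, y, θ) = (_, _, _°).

(x, y, θ) = (4.5, 2.5, 30°)

Enumerate (i+0.5, j+0.5, θ) over the 27 free cells and 16 admissible headings. For each, cast all 5 beams and compare to the given ranges.
  (3.5, 3.5, 15°): beam 1 = 2.5882 ≠ 1.7321 ✗
  (5.5, 2.5, 210°): beam 1 = 0.5774 ≠ 1.7321 ✗
  (7.5, 5.5, 150°): beam 1 = 0.5774 ≠ 1.7321 ✗
  (3.5, 1.5, 150°): beam 1 = 4.0415 ≠ 1.7321 ✗
  (4.5, 2.5, 15°): beam 1 = 1.5529 ≠ 1.7321 ✗
  …
  (4.5, 2.5, 30°): r_1=1.7321, r_2=3.6235, r_3=1.0000, r_4=2.5882, r_5=4.0415 — all match ✓
No second candidate reproduces the full scan.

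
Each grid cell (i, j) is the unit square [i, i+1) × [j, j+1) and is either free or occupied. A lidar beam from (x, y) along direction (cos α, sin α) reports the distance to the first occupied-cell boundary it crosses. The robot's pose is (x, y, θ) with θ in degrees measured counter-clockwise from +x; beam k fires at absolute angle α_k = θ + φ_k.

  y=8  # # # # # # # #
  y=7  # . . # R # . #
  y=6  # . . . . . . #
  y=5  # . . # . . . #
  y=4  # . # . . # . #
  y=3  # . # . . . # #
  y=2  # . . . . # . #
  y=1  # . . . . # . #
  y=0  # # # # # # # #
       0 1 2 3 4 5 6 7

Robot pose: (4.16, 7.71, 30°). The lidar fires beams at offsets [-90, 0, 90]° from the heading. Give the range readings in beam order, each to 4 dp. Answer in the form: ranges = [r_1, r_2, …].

ranges = [3.1292, 0.5800, 0.3200]

beam 1: φ=-90°, α=300°
  cosα=0.5000 sinα=-0.8660 | (4,7) | tMaxX 1.6800 tMaxY 0.8198 | tΔX 2.0000 tΔY 1.1547
    t=0.8198 [y] (4,6)
    t=1.6800 [x] (5,6)
    t=1.9745 [y] (5,5)
    t=3.1292 [y] (5,4) — stop
  → r_1 = 3.1292
beam 2: φ=0°, α=30°
  cosα=0.8660 sinα=0.5000 | (4,7) | tMaxX 0.9699 tMaxY 0.5800 | tΔX 1.1547 tΔY 2.0000
    t=0.5800 [y] (4,8) — stop
  → r_2 = 0.5800
beam 3: φ=90°, α=120°
  cosα=-0.5000 sinα=0.8660 | (4,7) | tMaxX 0.3200 tMaxY 0.3349 | tΔX 2.0000 tΔY 1.1547
    t=0.3200 [x] (3,7) — stop
  → r_3 = 0.3200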